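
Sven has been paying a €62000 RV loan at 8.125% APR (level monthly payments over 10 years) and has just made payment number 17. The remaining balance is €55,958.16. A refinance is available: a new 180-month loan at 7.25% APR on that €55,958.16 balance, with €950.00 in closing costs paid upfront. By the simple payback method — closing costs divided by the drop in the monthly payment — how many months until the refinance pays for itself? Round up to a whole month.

Current payment = 62,000 × 8.125%/12 / (1 − (1+0.0067708)^−120) = €756.33.
Refinanced payment = 55,958.16 × 0.0060417 / (1 − (1+0.0060417)^−180) = €510.82.
Monthly savings = €756.33 − €510.82 = €245.51.
Break-even = €950.00 / €245.51 = 3.87 → 4 months.

4 months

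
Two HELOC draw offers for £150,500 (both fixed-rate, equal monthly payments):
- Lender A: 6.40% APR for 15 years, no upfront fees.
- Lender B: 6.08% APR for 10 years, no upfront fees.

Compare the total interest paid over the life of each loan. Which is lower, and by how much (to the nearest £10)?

Lender B by £33,270

Lender A: at 6.40% the monthly rate is 0.0053333, so the payment is 150,500 × 0.0053333 / (1 − 1.0053333^−180) = £1,302.76.
Total interest on Lender A = 180 × £1,302.76 − £150,500 = £83,996.80.
Lender B: at 6.08% the monthly rate is 0.0050667, so the payment is 150,500 × 0.0050667 / (1 − 1.0050667^−120) = £1,676.91.
Total interest on Lender B = 120 × £1,676.91 − £150,500 = £50,729.20.
Lender B is lower by £33,267.60.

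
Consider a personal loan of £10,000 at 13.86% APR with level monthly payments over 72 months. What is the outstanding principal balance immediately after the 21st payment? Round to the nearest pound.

£7,879

With monthly rate i = 13.86%/12 = 0.0115500, the balance after k of n payments is P · [(1+i)^n − (1+i)^k] / [(1+i)^n − 1].
(1+0.0115500)^72 = 2.28606997 and (1+0.0115500)^21 = 1.27272461, so the balance is 10,000 × (2.28606997 − 1.27272461) / (2.28606997 − 1) = £7,879.40.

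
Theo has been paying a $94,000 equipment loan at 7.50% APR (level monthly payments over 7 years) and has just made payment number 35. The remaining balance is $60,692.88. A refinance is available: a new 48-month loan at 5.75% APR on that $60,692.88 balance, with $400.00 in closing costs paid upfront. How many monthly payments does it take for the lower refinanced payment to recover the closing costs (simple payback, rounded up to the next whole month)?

18 months

Current payment = 94,000 × 7.5%/12 / (1 − (1+0.0062500)^−84) = $1,441.80.
Refinanced payment = 60,692.88 × 0.0047917 / (1 − (1+0.0047917)^−48) = $1,418.43.
Monthly savings = $1,441.80 − $1,418.43 = $23.37.
Break-even = $400.00 / $23.37 = 17.12 → 18 months.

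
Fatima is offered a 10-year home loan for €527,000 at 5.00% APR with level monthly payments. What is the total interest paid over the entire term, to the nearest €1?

At 5.00% the monthly rate is 0.0041667, so the payment is 527,000 × 0.0041667 / (1 − 1.0041667^−120) = €5,589.65.
Total paid = 120 × €5,589.65 = €670,758.00; interest = €670,758.00 − €527,000 = €143,758.00.

€143,758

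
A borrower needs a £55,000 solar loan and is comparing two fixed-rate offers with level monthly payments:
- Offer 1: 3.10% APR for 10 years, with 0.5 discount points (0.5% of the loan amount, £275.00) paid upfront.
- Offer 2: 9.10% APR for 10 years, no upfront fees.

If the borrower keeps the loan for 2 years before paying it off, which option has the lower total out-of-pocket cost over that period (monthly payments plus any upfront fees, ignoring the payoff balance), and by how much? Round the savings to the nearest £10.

Offer 1: at 3.10% the monthly rate is 0.0025833, so the payment is 55,000 × 0.0025833 / (1 − 1.0025833^−120) = £533.63.
Offer 2: monthly rate = 9.1%/12 = 0.0075833; payment = 55,000 × 0.0075833 / (1 − (1+0.0075833)^−120) = £699.70.
Over 24 months: Offer 1 costs 24 × £533.63 + £275.00 = £13,082.12; Offer 2 costs 24 × £699.70 = £16,792.80.
Offer 1 is cheaper by £16,792.80 − £13,082.12 = £3,710.68.

Offer 1 by £3,710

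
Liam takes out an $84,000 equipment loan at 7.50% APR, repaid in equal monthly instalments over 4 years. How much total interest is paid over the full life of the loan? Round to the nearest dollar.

At 7.50% the monthly rate is 0.0062500, so the payment is 84,000 × 0.0062500 / (1 − 1.0062500^−48) = $2,031.03.
Total paid = 48 × $2,031.03 = $97,489.44; interest = $97,489.44 − $84,000 = $13,489.44.

$13,489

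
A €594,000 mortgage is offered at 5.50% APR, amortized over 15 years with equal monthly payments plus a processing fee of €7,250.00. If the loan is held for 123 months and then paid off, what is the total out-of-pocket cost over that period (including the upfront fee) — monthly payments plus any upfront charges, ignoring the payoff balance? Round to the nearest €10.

€604,230

Monthly rate = 5.5%/12 = 0.0045833; payment = 594,000 × 0.0045833 / (1 − (1+0.0045833)^−180) = €4,853.48.
Total outlay = 123 × €4,853.48 + €7,250.00 = €604,228.04.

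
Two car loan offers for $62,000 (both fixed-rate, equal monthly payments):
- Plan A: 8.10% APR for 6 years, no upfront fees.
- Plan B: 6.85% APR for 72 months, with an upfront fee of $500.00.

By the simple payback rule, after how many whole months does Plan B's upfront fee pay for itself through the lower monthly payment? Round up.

14 months

Plan A: at 8.10% the monthly rate is 0.0067500, so the payment is 62,000 × 0.0067500 / (1 − 1.0067500^−72) = $1,090.09.
Plan B: monthly rate = 6.85%/12 = 0.0057083; payment = 62,000 × 0.0057083 / (1 − (1+0.0057083)^−72) = $1,052.58.
Monthly savings = $1,090.09 − $1,052.58 = $37.51.
Break-even = $500.00 / $37.51 = 13.33 → 14 months.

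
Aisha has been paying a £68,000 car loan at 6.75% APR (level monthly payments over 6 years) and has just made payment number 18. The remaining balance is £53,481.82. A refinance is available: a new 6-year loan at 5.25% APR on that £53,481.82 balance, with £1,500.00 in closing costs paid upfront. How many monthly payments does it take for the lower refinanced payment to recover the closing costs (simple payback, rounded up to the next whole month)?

6 months

Current payment = 68,000 × 6.75%/12 / (1 − (1+0.0056250)^−72) = £1,151.19.
Refinanced payment = 53,481.82 × 0.0043750 / (1 − (1+0.0043750)^−72) = £867.54.
Monthly savings = £1,151.19 − £867.54 = £283.65.
Break-even = £1,500.00 / £283.65 = 5.29 → 6 months.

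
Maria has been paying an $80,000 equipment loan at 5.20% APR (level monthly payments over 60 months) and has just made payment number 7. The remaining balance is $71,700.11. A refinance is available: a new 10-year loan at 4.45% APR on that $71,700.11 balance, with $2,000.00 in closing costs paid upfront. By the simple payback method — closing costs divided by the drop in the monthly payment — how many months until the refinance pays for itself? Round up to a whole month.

Current payment = 80,000 × 5.2%/12 / (1 − (1+0.0043333)^−60) = $1,517.04.
Refinanced payment = 71,700.11 × 0.0037083 / (1 − (1+0.0037083)^−120) = $741.36.
Monthly savings = $1,517.04 − $741.36 = $775.68.
Break-even = $2,000.00 / $775.68 = 2.58 → 3 months.

3 months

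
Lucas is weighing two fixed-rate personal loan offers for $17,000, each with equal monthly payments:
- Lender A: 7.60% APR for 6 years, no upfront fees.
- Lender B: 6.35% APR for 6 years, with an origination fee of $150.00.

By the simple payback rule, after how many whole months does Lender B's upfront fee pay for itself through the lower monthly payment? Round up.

15 months

Lender A: monthly rate = 7.6%/12 = 0.0063333; payment = 17,000 × 0.0063333 / (1 − (1+0.0063333)^−72) = $294.76.
Lender B: monthly rate = 6.35%/12 = 0.0052917; payment = 17,000 × 0.0052917 / (1 − (1+0.0052917)^−72) = $284.56.
Monthly savings = $294.76 − $284.56 = $10.20.
Break-even = $150.00 / $10.20 = 14.71 → 15 months.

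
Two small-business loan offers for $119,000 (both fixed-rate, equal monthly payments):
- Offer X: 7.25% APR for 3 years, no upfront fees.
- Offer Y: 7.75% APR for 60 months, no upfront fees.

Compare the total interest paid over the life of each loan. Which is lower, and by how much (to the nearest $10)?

Offer X: at 7.25% the monthly rate is 0.0060417, so the payment is 119,000 × 0.0060417 / (1 − 1.0060417^−36) = $3,687.99.
Total interest on Offer X = 36 × $3,687.99 − $119,000 = $13,767.64.
Offer Y: at 7.75% the monthly rate is 0.0064583, so the payment is 119,000 × 0.0064583 / (1 − 1.0064583^−60) = $2,398.68.
Total interest on Offer Y = 60 × $2,398.68 − $119,000 = $24,920.80.
Offer X is lower by $11,153.16.

Offer X by $11,150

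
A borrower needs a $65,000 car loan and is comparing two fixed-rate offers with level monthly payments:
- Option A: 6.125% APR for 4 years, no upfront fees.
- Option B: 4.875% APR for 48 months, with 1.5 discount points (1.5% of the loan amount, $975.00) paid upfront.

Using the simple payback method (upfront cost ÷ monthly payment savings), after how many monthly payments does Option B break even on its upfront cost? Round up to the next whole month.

27 months

Option A: at 6.125% the monthly rate is 0.0051042, so the payment is 65,000 × 0.0051042 / (1 − 1.0051042^−48) = $1,530.25.
Option B: at 4.875% the monthly rate is 0.0040625, so the payment is 65,000 × 0.0040625 / (1 − 1.0040625^−48) = $1,493.23.
Monthly savings = $1,530.25 − $1,493.23 = $37.02.
Break-even = $975.00 / $37.02 = 26.34 → 27 months.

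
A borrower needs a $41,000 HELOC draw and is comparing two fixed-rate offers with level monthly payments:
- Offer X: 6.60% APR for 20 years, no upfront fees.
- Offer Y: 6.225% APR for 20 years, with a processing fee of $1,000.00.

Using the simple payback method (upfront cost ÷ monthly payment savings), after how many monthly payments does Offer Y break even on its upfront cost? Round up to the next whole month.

111 months

Offer X: at 6.60% the monthly rate is 0.0055000, so the payment is 41,000 × 0.0055000 / (1 − 1.0055000^−240) = $308.10.
Offer Y: at 6.225% the monthly rate is 0.0051875, so the payment is 41,000 × 0.0051875 / (1 − 1.0051875^−240) = $299.08.
Monthly savings = $308.10 − $299.08 = $9.02.
Break-even = $1,000.00 / $9.02 = 110.86 → 111 months.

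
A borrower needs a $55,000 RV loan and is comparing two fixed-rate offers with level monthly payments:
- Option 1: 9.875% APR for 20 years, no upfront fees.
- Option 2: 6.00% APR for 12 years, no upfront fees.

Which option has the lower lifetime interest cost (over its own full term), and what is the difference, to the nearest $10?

Option 1: monthly rate = 9.875%/12 = 0.0082292; payment = 55,000 × 0.0082292 / (1 − (1+0.0082292)^−240) = $526.21.
Total interest on Option 1 = 240 × $526.21 − $55,000 = $71,290.40.
Option 2: at 6.00% the monthly rate is 0.0050000, so the payment is 55,000 × 0.0050000 / (1 − 1.0050000^−144) = $536.72.
Total interest on Option 2 = 144 × $536.72 − $55,000 = $22,287.68.
Option 2 is lower by $49,002.72.

Option 2 by $49,000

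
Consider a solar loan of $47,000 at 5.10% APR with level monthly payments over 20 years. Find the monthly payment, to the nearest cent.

At 5.10% the monthly rate is 0.0042500, so the payment is 47,000 × 0.0042500 / (1 − 1.0042500^−240) = $312.78.

$312.78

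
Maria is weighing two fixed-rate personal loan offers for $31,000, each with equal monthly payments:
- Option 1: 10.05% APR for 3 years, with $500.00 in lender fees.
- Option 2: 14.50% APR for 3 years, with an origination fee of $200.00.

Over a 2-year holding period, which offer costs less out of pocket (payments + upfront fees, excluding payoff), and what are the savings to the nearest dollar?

Option 1 by $1,285

Option 1: at 10.05% the monthly rate is 0.0083750, so the payment is 31,000 × 0.0083750 / (1 − 1.0083750^−36) = $1,001.01.
Option 2: at 14.50% the monthly rate is 0.0120833, so the payment is 31,000 × 0.0120833 / (1 − 1.0120833^−36) = $1,067.05.
Over 24 months: Option 1 costs 24 × $1,001.01 + $500.00 = $24,524.24; Option 2 costs 24 × $1,067.05 + $200.00 = $25,809.20.
Option 1 is cheaper by $25,809.20 − $24,524.24 = $1,284.96.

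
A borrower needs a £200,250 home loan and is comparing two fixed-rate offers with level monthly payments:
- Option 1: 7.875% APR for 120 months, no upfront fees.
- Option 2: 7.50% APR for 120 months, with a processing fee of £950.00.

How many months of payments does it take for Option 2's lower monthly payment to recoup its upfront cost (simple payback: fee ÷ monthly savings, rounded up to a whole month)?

25 months

Option 1: monthly rate = 7.875%/12 = 0.0065625; payment = 200,250 × 0.0065625 / (1 − (1+0.0065625)^−120) = £2,416.38.
Option 2: at 7.50% the monthly rate is 0.0062500, so the payment is 200,250 × 0.0062500 / (1 − 1.0062500^−120) = £2,377.00.
Monthly savings = £2,416.38 − £2,377.00 = £39.38.
Break-even = £950.00 / £39.38 = 24.12 → 25 months.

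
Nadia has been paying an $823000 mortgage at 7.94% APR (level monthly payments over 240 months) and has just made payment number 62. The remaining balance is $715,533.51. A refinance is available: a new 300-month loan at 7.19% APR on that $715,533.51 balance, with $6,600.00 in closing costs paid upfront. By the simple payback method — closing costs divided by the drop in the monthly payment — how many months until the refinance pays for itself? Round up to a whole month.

4 months

Current payment = 823,000 × 7.94%/12 / (1 − (1+0.0066167)^−240) = $6,853.20.
Refinanced payment = 715,533.51 × 0.0059917 / (1 − (1+0.0059917)^−300) = $5,144.30.
Monthly savings = $6,853.20 − $5,144.30 = $1,708.90.
Break-even = $6,600.00 / $1,708.90 = 3.86 → 4 months.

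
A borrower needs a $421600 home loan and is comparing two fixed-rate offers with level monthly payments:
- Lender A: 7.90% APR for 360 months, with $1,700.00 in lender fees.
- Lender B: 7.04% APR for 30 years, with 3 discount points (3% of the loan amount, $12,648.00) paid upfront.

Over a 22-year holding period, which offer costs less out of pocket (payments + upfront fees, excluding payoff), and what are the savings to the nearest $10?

Lender A: monthly rate = 7.9%/12 = 0.0065833; payment = 421,600 × 0.0065833 / (1 − (1+0.0065833)^−360) = $3,064.21.
Lender B: monthly rate = 7.04%/12 = 0.0058667; payment = 421,600 × 0.0058667 / (1 − (1+0.0058667)^−360) = $2,816.25.
Over 264 months: Lender A costs 264 × $3,064.21 + $1,700.00 = $810,651.44; Lender B costs 264 × $2,816.25 + $12,648.00 = $756,138.00.
Lender B is cheaper by $810,651.44 − $756,138.00 = $54,513.44.

Lender B by $54,510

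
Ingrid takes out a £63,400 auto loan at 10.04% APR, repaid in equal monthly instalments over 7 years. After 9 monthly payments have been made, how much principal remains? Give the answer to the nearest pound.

£58,529

With monthly rate i = 10.04%/12 = 0.0083667, the balance after k of n payments is P · [(1+i)^n − (1+i)^k] / [(1+i)^n − 1].
(1+0.0083667)^84 = 2.01350352 and (1+0.0083667)^9 = 1.07786986, so the balance is 63,400 × (2.01350352 − 1.07786986) / (2.01350352 − 1) = £58,528.83.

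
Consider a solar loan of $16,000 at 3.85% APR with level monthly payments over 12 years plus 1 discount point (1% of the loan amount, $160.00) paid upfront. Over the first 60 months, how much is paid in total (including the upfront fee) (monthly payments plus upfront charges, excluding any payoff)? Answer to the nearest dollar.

$8,495

At 3.85% the monthly rate is 0.0032083, so the payment is 16,000 × 0.0032083 / (1 − 1.0032083^−144) = $138.92.
Total outlay = 60 × $138.92 + $160.00 = $8,495.20.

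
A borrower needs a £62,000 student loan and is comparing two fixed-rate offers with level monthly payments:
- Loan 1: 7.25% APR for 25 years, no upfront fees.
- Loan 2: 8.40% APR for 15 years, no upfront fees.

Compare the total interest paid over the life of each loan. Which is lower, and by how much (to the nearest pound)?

Loan 1: monthly rate = 7.25%/12 = 0.0060417; payment = 62,000 × 0.0060417 / (1 − (1+0.0060417)^−300) = £448.14.
Total interest on Loan 1 = 300 × £448.14 − £62,000 = £72,442.00.
Loan 2: at 8.40% the monthly rate is 0.0070000, so the payment is 62,000 × 0.0070000 / (1 − 1.0070000^−180) = £606.91.
Total interest on Loan 2 = 180 × £606.91 − £62,000 = £47,243.80.
Loan 2 is lower by £25,198.20.

Loan 2 by £25,198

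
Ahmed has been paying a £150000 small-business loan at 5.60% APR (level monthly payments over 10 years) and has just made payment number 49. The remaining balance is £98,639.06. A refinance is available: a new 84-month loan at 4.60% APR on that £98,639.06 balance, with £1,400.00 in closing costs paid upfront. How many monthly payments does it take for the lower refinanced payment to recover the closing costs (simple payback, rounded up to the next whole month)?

Current payment = 150,000 × 5.6%/12 / (1 − (1+0.0046667)^−120) = £1,635.34.
Refinanced payment = 98,639.06 × 0.0038333 / (1 − (1+0.0038333)^−84) = £1,375.69.
Monthly savings = £1,635.34 − £1,375.69 = £259.65.
Break-even = £1,400.00 / £259.65 = 5.39 → 6 months.

6 months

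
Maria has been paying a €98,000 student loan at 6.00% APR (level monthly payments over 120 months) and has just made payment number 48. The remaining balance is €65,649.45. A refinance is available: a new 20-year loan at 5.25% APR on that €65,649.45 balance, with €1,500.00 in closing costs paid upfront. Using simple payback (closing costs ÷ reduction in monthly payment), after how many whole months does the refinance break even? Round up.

Current payment = 98,000 × 6%/12 / (1 − (1+0.0050000)^−120) = €1,088.00.
Refinanced payment = 65,649.45 × 0.0043750 / (1 − (1+0.0043750)^−240) = €442.37.
Monthly savings = €1,088.00 − €442.37 = €645.63.
Break-even = €1,500.00 / €645.63 = 2.32 → 3 months.

3 months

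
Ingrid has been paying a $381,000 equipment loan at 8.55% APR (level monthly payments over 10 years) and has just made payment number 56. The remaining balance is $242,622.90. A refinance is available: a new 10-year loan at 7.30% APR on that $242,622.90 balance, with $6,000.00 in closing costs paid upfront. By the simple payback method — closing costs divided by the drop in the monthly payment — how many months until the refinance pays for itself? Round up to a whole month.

4 months

Current payment = 381,000 × 8.55%/12 / (1 − (1+0.0071250)^−120) = $4,734.05.
Refinanced payment = 242,622.90 × 0.0060833 / (1 − (1+0.0060833)^−120) = $2,854.71.
Monthly savings = $4,734.05 − $2,854.71 = $1,879.34.
Break-even = $6,000.00 / $1,879.34 = 3.19 → 4 months.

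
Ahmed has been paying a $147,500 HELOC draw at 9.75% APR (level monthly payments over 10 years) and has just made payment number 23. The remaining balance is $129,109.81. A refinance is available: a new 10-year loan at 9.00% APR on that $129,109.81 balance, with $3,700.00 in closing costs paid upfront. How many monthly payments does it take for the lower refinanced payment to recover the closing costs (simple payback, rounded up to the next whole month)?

13 months

Current payment = 147,500 × 9.75%/12 / (1 − (1+0.0081250)^−120) = $1,928.86.
Refinanced payment = 129,109.81 × 0.0075000 / (1 − (1+0.0075000)^−120) = $1,635.51.
Monthly savings = $1,928.86 − $1,635.51 = $293.35.
Break-even = $3,700.00 / $293.35 = 12.61 → 13 months.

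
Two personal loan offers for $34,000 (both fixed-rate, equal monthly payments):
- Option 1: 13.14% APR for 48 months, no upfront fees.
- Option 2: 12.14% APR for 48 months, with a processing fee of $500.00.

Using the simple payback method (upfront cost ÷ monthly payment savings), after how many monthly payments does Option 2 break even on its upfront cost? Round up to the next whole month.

30 months

Option 1: at 13.14% the monthly rate is 0.0109500, so the payment is 34,000 × 0.0109500 / (1 − 1.0109500^−48) = $914.50.
Option 2: at 12.14% the monthly rate is 0.0101167, so the payment is 34,000 × 0.0101167 / (1 − 1.0101167^−48) = $897.69.
Monthly savings = $914.50 − $897.69 = $16.81.
Break-even = $500.00 / $16.81 = 29.74 → 30 months.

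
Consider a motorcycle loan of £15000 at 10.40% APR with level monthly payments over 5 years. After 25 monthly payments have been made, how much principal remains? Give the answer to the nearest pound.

£9,675

With monthly rate i = 10.4%/12 = 0.0086667, the balance after k of n payments is P · [(1+i)^n − (1+i)^k] / [(1+i)^n − 1].
(1+0.0086667)^60 = 1.67826346 and (1+0.0086667)^25 = 1.24077126, so the balance is 15,000 × (1.67826346 − 1.24077126) / (1.67826346 − 1) = £9,675.27.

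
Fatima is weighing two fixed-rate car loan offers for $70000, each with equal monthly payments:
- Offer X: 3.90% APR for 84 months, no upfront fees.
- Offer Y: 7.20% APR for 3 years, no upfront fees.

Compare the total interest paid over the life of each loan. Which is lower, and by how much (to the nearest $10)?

Offer Y by $2,060

Offer X: monthly rate = 3.9%/12 = 0.0032500; payment = 70,000 × 0.0032500 / (1 − (1+0.0032500)^−84) = $953.60.
Total interest on Offer X = 84 × $953.60 − $70,000 = $10,102.40.
Offer Y: at 7.20% the monthly rate is 0.0060000, so the payment is 70,000 × 0.0060000 / (1 − 1.0060000^−36) = $2,167.80.
Total interest on Offer Y = 36 × $2,167.80 − $70,000 = $8,040.80.
Offer Y is lower by $2,061.60.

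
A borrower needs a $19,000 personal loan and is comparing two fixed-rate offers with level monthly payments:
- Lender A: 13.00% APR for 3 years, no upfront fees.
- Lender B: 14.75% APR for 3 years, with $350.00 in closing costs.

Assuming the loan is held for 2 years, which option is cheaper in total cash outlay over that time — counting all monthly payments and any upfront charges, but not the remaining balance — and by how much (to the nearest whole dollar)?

Lender A by $737

Lender A: monthly rate = 13%/12 = 0.0108333; payment = 19,000 × 0.0108333 / (1 − (1+0.0108333)^−36) = $640.19.
Lender B: at 14.75% the monthly rate is 0.0122917, so the payment is 19,000 × 0.0122917 / (1 − 1.0122917^−36) = $656.32.
Over 24 months: Lender A costs 24 × $640.19 = $15,364.56; Lender B costs 24 × $656.32 + $350.00 = $16,101.68.
Lender A is cheaper by $16,101.68 − $15,364.56 = $737.12.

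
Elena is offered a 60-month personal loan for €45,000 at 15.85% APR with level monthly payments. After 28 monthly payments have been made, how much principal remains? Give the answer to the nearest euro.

€28,315

With monthly rate i = 15.85%/12 = 0.0132083, the balance after k of n payments is P · [(1+i)^n − (1+i)^k] / [(1+i)^n − 1].
(1+0.0132083)^60 = 2.19748128 and (1+0.0132083)^28 = 1.44399299, so the balance is 45,000 × (2.19748128 − 1.44399299) / (2.19748128 − 1) = €28,315.24.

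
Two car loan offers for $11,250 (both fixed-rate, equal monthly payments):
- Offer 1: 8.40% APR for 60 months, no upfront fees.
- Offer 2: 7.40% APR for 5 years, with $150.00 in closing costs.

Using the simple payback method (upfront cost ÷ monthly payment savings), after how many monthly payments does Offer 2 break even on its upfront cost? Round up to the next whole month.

Offer 1: monthly rate = 8.4%/12 = 0.0070000; payment = 11,250 × 0.0070000 / (1 − (1+0.0070000)^−60) = $230.27.
Offer 2: monthly rate = 7.4%/12 = 0.0061667; payment = 11,250 × 0.0061667 / (1 − (1+0.0061667)^−60) = $224.89.
Monthly savings = $230.27 − $224.89 = $5.38.
Break-even = $150.00 / $5.38 = 27.88 → 28 months.

28 months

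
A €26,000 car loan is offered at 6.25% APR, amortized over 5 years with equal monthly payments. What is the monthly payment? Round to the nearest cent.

€505.68

At 6.25% the monthly rate is 0.0052083, so the payment is 26,000 × 0.0052083 / (1 − 1.0052083^−60) = €505.68.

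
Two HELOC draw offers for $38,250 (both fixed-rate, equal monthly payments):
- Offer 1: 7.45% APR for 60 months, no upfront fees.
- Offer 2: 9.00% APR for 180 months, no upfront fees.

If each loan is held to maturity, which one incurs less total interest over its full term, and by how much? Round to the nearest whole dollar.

Offer 1 by $23,900

Offer 1: at 7.45% the monthly rate is 0.0062083, so the payment is 38,250 × 0.0062083 / (1 − 1.0062083^−60) = $765.54.
Total interest on Offer 1 = 60 × $765.54 − $38,250 = $7,682.40.
Offer 2: monthly rate = 9%/12 = 0.0075000; payment = 38,250 × 0.0075000 / (1 − (1+0.0075000)^−180) = $387.96.
Total interest on Offer 2 = 180 × $387.96 − $38,250 = $31,582.80.
Offer 1 is lower by $23,900.40.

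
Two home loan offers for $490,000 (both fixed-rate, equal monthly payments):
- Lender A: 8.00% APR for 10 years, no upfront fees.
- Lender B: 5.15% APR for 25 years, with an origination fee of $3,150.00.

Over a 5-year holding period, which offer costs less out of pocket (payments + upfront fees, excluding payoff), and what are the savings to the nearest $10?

Lender B by $179,100

Lender A: at 8.00% the monthly rate is 0.0066667, so the payment is 490,000 × 0.0066667 / (1 − 1.0066667^−120) = $5,945.05.
Lender B: monthly rate = 5.15%/12 = 0.0042917; payment = 490,000 × 0.0042917 / (1 − (1+0.0042917)^−300) = $2,907.48.
Over 60 months: Lender A costs 60 × $5,945.05 = $356,703.00; Lender B costs 60 × $2,907.48 + $3,150.00 = $177,598.80.
Lender B is cheaper by $356,703.00 − $177,598.80 = $179,104.20.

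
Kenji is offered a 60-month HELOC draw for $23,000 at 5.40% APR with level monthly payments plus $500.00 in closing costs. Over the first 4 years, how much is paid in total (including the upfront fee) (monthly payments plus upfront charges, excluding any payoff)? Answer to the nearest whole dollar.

At 5.40% the monthly rate is 0.0045000, so the payment is 23,000 × 0.0045000 / (1 − 1.0045000^−60) = $438.27.
Total outlay = 48 × $438.27 + $500.00 = $21,536.96.

$21,537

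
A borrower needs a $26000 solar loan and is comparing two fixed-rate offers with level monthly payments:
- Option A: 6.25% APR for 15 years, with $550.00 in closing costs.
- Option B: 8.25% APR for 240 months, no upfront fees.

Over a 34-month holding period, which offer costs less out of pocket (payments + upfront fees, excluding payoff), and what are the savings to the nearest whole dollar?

Option A: at 6.25% the monthly rate is 0.0052083, so the payment is 26,000 × 0.0052083 / (1 − 1.0052083^−180) = $222.93.
Option B: at 8.25% the monthly rate is 0.0068750, so the payment is 26,000 × 0.0068750 / (1 − 1.0068750^−240) = $221.54.
Over 34 months: Option A costs 34 × $222.93 + $550.00 = $8,129.62; Option B costs 34 × $221.54 = $7,532.36.
Option B is cheaper by $8,129.62 − $7,532.36 = $597.26.

Option B by $597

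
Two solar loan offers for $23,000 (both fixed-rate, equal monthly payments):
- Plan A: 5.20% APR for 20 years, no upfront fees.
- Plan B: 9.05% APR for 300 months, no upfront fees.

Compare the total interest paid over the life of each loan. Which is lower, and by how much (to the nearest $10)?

Plan A: monthly rate = 5.2%/12 = 0.0043333; payment = 23,000 × 0.0043333 / (1 − (1+0.0043333)^−240) = $154.34.
Total interest on Plan A = 240 × $154.34 − $23,000 = $14,041.60.
Plan B: at 9.05% the monthly rate is 0.0075417, so the payment is 23,000 × 0.0075417 / (1 − 1.0075417^−300) = $193.80.
Total interest on Plan B = 300 × $193.80 − $23,000 = $35,140.00.
Plan A is lower by $21,098.40.

Plan A by $21,100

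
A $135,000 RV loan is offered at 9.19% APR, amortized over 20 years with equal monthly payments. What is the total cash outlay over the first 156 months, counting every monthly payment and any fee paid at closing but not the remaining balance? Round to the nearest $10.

At 9.19% the monthly rate is 0.0076583, so the payment is 135,000 × 0.0076583 / (1 − 1.0076583^−240) = $1,231.18.
Total outlay = 156 × $1,231.18 = $192,064.08.

$192,060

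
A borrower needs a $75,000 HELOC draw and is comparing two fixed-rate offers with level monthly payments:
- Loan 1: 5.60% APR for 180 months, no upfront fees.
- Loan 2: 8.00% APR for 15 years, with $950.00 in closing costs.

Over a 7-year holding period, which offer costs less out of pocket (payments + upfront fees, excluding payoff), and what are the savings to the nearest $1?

Loan 1: at 5.60% the monthly rate is 0.0046667, so the payment is 75,000 × 0.0046667 / (1 − 1.0046667^−180) = $616.80.
Loan 2: monthly rate = 8%/12 = 0.0066667; payment = 75,000 × 0.0066667 / (1 − (1+0.0066667)^−180) = $716.74.
Over 84 months: Loan 1 costs 84 × $616.80 = $51,811.20; Loan 2 costs 84 × $716.74 + $950.00 = $61,156.16.
Loan 1 is cheaper by $61,156.16 − $51,811.20 = $9,344.96.

Loan 1 by $9,345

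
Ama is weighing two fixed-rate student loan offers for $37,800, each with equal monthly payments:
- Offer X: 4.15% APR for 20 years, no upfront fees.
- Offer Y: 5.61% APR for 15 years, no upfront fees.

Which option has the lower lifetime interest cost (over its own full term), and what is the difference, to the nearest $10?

Offer X by $300

Offer X: at 4.15% the monthly rate is 0.0034583, so the payment is 37,800 × 0.0034583 / (1 − 1.0034583^−240) = $232.06.
Total interest on Offer X = 240 × $232.06 − $37,800 = $17,894.40.
Offer Y: at 5.61% the monthly rate is 0.0046750, so the payment is 37,800 × 0.0046750 / (1 − 1.0046750^−180) = $311.07.
Total interest on Offer Y = 180 × $311.07 − $37,800 = $18,192.60.
Offer X is lower by $298.20.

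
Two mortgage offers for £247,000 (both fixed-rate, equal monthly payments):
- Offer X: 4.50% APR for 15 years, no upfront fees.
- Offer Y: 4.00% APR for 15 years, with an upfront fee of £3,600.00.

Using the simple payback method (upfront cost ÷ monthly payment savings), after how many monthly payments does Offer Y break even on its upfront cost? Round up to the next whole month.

Offer X: at 4.50% the monthly rate is 0.0037500, so the payment is 247,000 × 0.0037500 / (1 − 1.0037500^−180) = £1,889.53.
Offer Y: monthly rate = 4%/12 = 0.0033333; payment = 247,000 × 0.0033333 / (1 − (1+0.0033333)^−180) = £1,827.03.
Monthly savings = £1,889.53 − £1,827.03 = £62.50.
Break-even = £3,600.00 / £62.50 = 57.60 → 58 months.

58 months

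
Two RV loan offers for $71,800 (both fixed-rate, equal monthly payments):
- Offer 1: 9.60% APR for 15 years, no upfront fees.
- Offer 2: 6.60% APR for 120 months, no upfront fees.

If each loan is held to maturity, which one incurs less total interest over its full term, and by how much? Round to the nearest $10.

Offer 1: monthly rate = 9.6%/12 = 0.0080000; payment = 71,800 × 0.0080000 / (1 − (1+0.0080000)^−180) = $754.09.
Total interest on Offer 1 = 180 × $754.09 − $71,800 = $63,936.20.
Offer 2: monthly rate = 6.6%/12 = 0.0055000; payment = 71,800 × 0.0055000 / (1 − (1+0.0055000)^−120) = $818.93.
Total interest on Offer 2 = 120 × $818.93 − $71,800 = $26,471.60.
Offer 2 is lower by $37,464.60.

Offer 2 by $37,460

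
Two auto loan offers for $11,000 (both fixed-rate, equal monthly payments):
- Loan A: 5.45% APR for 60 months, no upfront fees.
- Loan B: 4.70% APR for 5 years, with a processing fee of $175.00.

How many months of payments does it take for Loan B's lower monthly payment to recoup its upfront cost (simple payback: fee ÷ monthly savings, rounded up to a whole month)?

Loan A: at 5.45% the monthly rate is 0.0045417, so the payment is 11,000 × 0.0045417 / (1 − 1.0045417^−60) = $209.86.
Loan B: at 4.70% the monthly rate is 0.0039167, so the payment is 11,000 × 0.0039167 / (1 − 1.0039167^−60) = $206.08.
Monthly savings = $209.86 − $206.08 = $3.78.
Break-even = $175.00 / $3.78 = 46.30 → 47 months.

47 months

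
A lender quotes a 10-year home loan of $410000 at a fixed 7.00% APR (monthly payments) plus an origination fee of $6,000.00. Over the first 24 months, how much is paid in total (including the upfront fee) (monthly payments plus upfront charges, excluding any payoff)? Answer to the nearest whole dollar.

$120,251

At 7.00% the monthly rate is 0.0058333, so the payment is 410,000 × 0.0058333 / (1 − 1.0058333^−120) = $4,760.45.
Total outlay = 24 × $4,760.45 + $6,000.00 = $120,250.80.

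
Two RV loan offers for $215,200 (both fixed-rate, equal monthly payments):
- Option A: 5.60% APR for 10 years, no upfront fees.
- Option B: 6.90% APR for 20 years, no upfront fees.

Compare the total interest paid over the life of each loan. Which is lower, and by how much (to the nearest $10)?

Option A: at 5.60% the monthly rate is 0.0046667, so the payment is 215,200 × 0.0046667 / (1 − 1.0046667^−120) = $2,346.16.
Total interest on Option A = 120 × $2,346.16 − $215,200 = $66,339.20.
Option B: at 6.90% the monthly rate is 0.0057500, so the payment is 215,200 × 0.0057500 / (1 − 1.0057500^−240) = $1,655.55.
Total interest on Option B = 240 × $1,655.55 − $215,200 = $182,132.00.
Option A is lower by $115,792.80.

Option A by $115,790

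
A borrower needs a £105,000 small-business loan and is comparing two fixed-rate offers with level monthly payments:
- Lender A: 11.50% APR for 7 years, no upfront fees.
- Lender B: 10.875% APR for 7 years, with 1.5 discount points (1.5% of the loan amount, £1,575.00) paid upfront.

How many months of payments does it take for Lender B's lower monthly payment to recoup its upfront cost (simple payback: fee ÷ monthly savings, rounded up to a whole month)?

46 months

Lender A: monthly rate = 11.5%/12 = 0.0095833; payment = 105,000 × 0.0095833 / (1 − (1+0.0095833)^−84) = £1,825.58.
Lender B: monthly rate = 10.875%/12 = 0.0090625; payment = 105,000 × 0.0090625 / (1 − (1+0.0090625)^−84) = £1,790.96.
Monthly savings = £1,825.58 − £1,790.96 = £34.62.
Break-even = £1,575.00 / £34.62 = 45.49 → 46 months.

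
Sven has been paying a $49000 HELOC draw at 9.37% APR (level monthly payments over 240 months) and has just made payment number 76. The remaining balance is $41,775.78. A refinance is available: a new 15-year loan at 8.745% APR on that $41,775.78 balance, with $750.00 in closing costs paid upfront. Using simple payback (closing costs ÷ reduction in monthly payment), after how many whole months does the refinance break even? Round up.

22 months

Current payment = 49,000 × 9.37%/12 / (1 − (1+0.0078083)^−240) = $452.59.
Refinanced payment = 41,775.78 × 0.0072875 / (1 − (1+0.0072875)^−180) = $417.40.
Monthly savings = $452.59 − $417.40 = $35.19.
Break-even = $750.00 / $35.19 = 21.31 → 22 months.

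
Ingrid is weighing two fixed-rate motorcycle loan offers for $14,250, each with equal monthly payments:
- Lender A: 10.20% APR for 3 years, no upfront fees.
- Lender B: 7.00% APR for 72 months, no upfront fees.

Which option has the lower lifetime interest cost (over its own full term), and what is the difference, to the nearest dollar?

Lender A: at 10.20% the monthly rate is 0.0085000, so the payment is 14,250 × 0.0085000 / (1 − 1.0085000^−36) = $461.15.
Total interest on Lender A = 36 × $461.15 − $14,250 = $2,351.40.
Lender B: monthly rate = 7%/12 = 0.0058333; payment = 14,250 × 0.0058333 / (1 − (1+0.0058333)^−72) = $242.95.
Total interest on Lender B = 72 × $242.95 − $14,250 = $3,242.40.
Lender A is lower by $891.00.

Lender A by $891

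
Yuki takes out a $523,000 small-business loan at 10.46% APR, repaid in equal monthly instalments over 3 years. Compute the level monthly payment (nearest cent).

At 10.46% the monthly rate is 0.0087167, so the payment is 523,000 × 0.0087167 / (1 − 1.0087167^−36) = $16,988.92.

$16,988.92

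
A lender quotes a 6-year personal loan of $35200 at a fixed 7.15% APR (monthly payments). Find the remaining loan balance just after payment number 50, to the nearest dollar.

$12,392

With monthly rate i = 7.15%/12 = 0.0059583, the balance after k of n payments is P · [(1+i)^n − (1+i)^k] / [(1+i)^n − 1].
(1+0.0059583)^72 = 1.53376729 and (1+0.0059583)^50 = 1.34585922, so the balance is 35,200 × (1.53376729 − 1.34585922) / (1.53376729 − 1) = $12,391.85.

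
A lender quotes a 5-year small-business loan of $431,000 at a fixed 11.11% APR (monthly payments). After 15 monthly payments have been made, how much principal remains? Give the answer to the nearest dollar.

With monthly rate i = 11.11%/12 = 0.0092583, the balance after k of n payments is P · [(1+i)^n − (1+i)^k] / [(1+i)^n − 1].
(1+0.0092583)^60 = 1.73836369 and (1+0.0092583)^15 = 1.14824658, so the balance is 431,000 × (1.73836369 − 1.14824658) / (1.73836369 − 1) = $344,465.04.

$344,465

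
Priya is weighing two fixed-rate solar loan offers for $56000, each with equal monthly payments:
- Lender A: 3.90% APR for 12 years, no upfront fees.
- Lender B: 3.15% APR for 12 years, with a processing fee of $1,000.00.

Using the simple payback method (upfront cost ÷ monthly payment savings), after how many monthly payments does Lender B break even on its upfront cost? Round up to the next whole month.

50 months

Lender A: at 3.90% the monthly rate is 0.0032500, so the payment is 56,000 × 0.0032500 / (1 − 1.0032500^−144) = $487.58.
Lender B: at 3.15% the monthly rate is 0.0026250, so the payment is 56,000 × 0.0026250 / (1 − 1.0026250^−144) = $467.51.
Monthly savings = $487.58 − $467.51 = $20.07.
Break-even = $1,000.00 / $20.07 = 49.83 → 50 months.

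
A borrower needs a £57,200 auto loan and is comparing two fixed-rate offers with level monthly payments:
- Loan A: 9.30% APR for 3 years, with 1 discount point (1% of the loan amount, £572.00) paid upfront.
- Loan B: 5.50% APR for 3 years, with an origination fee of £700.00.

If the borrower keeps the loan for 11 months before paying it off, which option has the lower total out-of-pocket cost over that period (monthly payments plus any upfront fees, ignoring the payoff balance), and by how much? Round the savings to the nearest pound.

Loan A: at 9.30% the monthly rate is 0.0077500, so the payment is 57,200 × 0.0077500 / (1 − 1.0077500^−36) = £1,826.94.
Loan B: at 5.50% the monthly rate is 0.0045833, so the payment is 57,200 × 0.0045833 / (1 − 1.0045833^−36) = £1,727.21.
Over 11 months: Loan A costs 11 × £1,826.94 + £572.00 = £20,668.34; Loan B costs 11 × £1,727.21 + £700.00 = £19,699.31.
Loan B is cheaper by £20,668.34 − £19,699.31 = £969.03.

Loan B by £969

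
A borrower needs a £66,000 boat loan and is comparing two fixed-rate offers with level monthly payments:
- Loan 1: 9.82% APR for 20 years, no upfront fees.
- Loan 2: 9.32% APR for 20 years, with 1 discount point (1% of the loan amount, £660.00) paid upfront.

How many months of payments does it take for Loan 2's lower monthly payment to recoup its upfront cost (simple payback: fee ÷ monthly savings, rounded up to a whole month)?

31 months

Loan 1: monthly rate = 9.82%/12 = 0.0081833; payment = 66,000 × 0.0081833 / (1 − (1+0.0081833)^−240) = £629.06.
Loan 2: at 9.32% the monthly rate is 0.0077667, so the payment is 66,000 × 0.0077667 / (1 − 1.0077667^−240) = £607.47.
Monthly savings = £629.06 − £607.47 = £21.59.
Break-even = £660.00 / £21.59 = 30.57 → 31 months.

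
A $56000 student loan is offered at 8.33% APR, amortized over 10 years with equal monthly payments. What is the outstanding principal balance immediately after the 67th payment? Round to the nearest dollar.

$30,476

With monthly rate i = 8.33%/12 = 0.0069417, the balance after k of n payments is P · [(1+i)^n − (1+i)^k] / [(1+i)^n − 1].
(1+0.0069417)^120 = 2.29359879 and (1+0.0069417)^67 = 1.58960386, so the balance is 56,000 × (2.29359879 − 1.58960386) / (2.29359879 − 1) = $30,476.00.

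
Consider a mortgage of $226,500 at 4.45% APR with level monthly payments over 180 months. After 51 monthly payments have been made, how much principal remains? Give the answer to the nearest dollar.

$176,804

With monthly rate i = 4.45%/12 = 0.0037083, the balance after k of n payments is P · [(1+i)^n − (1+i)^k] / [(1+i)^n − 1].
(1+0.0037083)^180 = 1.94695263 and (1+0.0037083)^51 = 1.20776941, so the balance is 226,500 × (1.94695263 − 1.20776941) / (1.94695263 − 1) = $176,803.99.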